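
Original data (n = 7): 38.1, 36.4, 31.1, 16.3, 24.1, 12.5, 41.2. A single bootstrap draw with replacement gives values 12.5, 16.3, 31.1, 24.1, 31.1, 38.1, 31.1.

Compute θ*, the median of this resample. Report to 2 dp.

Sorted: 12.5, 16.3, 24.1, 31.1, 31.1, 31.1, 38.1
Median = middle value = 31.10

θ* = 31.10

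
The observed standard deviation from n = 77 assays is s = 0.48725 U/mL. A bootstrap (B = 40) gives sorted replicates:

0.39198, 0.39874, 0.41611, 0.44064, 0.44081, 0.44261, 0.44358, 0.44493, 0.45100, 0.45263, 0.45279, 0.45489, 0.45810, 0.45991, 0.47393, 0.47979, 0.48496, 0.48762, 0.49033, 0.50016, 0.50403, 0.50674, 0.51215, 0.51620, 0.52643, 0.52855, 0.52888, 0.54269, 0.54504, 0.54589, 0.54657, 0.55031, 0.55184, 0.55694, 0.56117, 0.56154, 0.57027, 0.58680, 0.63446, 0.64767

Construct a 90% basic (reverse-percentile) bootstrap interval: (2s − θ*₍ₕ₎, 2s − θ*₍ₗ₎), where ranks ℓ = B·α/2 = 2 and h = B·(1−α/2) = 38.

(0.38770, 0.57576)

Percentile endpoints at ranks 2 and 38: θ*₍2₎ = 0.39874, θ*₍38₎ = 0.58680.
Basic interval reflects these around s:
  lower = 2 × 0.48725 − 0.58680 = 0.38770
  upper = 2 × 0.48725 − 0.39874 = 0.57576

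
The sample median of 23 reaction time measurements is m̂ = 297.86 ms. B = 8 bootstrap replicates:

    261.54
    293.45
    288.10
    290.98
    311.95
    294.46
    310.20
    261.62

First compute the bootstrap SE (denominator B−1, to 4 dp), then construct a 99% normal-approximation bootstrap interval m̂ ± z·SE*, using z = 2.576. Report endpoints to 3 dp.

Mean of replicates = 289.0375; sum of squared deviations = 2534.1917; SE* = √(2534.1917/7) = 19.0270
Margin = 2.576 × 19.0270 = 49.0136
Interval: 297.86 ± 49.0136

(248.846, 346.874)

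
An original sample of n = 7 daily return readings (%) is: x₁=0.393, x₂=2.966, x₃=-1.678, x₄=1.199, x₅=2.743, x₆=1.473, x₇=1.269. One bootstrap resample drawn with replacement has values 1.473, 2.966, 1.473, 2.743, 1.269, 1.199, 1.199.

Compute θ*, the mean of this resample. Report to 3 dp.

θ* = 1.760

Mean = (1.473 + 2.966 + 1.473 + 2.743 + 1.269 + 1.199 + 1.199) / 7 = 12.3220 / 7 = 1.760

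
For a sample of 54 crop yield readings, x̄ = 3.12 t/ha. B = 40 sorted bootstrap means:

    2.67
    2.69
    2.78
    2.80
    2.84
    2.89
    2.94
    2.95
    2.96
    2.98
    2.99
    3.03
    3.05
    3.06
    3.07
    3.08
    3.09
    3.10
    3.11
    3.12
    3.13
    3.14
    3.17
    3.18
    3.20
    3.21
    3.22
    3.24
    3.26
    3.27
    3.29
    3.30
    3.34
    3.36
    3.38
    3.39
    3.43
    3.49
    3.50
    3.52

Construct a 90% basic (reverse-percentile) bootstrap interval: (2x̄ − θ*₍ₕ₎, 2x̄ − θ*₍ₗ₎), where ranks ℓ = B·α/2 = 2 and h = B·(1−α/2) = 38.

Percentile endpoints at ranks 2 and 38: θ*₍2₎ = 2.69, θ*₍38₎ = 3.49.
Basic interval reflects these around x̄:
  lower = 2 × 3.12 − 3.49 = 2.75
  upper = 2 × 3.12 − 2.69 = 3.55

(2.75, 3.55)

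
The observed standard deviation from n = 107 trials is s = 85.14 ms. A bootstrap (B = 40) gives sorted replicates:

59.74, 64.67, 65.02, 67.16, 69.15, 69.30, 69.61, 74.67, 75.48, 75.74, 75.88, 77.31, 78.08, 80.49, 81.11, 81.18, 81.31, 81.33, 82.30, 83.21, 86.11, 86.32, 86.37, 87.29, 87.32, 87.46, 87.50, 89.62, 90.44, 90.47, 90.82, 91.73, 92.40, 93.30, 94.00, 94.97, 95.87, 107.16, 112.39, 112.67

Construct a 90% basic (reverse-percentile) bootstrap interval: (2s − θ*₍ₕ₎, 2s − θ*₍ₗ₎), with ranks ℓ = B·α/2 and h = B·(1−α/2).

(63.12, 105.61)

Percentile endpoints at ranks 2 and 38: θ*₍2₎ = 64.67, θ*₍38₎ = 107.16.
Basic interval reflects these around s:
  lower = 2 × 85.14 − 107.16 = 63.12
  upper = 2 × 85.14 − 64.67 = 105.61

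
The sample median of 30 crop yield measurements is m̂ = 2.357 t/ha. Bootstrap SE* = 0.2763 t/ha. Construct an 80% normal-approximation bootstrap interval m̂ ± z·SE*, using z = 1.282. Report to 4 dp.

(2.0028, 2.7112)

Margin = 1.282 × 0.2763 = 0.35422
Interval: 2.357 ± 0.35422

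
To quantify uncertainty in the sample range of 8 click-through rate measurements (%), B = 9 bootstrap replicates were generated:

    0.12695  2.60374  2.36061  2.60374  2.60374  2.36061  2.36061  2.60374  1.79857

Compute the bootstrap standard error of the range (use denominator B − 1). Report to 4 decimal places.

Bootstrap SE is the standard deviation of the 9 replicate ranges.
Mean of replicates: (0.12695 + 2.60374 + 2.36061 + 2.60374 + 2.60374 + 2.36061 + 2.36061 + 2.60374 + 1.79857) / 9 = 19.422310 / 9 = 2.158034
Sum of squared deviations: (−2.031084)² + (+0.445706)² + (+0.202576)² + (+0.445706)² + (+0.445706)² + (+0.202576)² + (+0.202576)² + (+0.445706)² + (−0.359464)² = 5.172243
Variance = 5.172243 / 8 = 0.646530
SE* = √0.646530

SE* = 0.8041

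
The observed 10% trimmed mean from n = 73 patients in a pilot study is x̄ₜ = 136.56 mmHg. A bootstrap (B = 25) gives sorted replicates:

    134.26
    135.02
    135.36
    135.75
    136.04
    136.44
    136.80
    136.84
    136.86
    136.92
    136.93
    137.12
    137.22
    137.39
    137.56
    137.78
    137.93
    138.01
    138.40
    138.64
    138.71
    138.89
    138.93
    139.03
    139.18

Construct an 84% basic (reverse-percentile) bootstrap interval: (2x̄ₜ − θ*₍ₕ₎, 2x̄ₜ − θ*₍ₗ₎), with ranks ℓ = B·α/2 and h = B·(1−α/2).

Percentile endpoints at ranks 2 and 23: θ*₍2₎ = 135.02, θ*₍23₎ = 138.93.
Basic interval reflects these around x̄ₜ:
  lower = 2 × 136.56 − 138.93 = 134.19
  upper = 2 × 136.56 − 135.02 = 138.10

(134.19, 138.10)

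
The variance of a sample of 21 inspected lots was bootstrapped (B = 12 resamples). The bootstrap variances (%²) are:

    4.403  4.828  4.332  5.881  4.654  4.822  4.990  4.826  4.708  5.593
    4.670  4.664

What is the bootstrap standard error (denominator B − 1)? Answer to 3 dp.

Bootstrap SE is the standard deviation of the 12 replicate variances.
Mean of replicates: (4.403 + 4.828 + 4.332 + 5.881 + 4.654 + 4.822 + 4.990 + 4.826 + 4.708 + 5.593 + 4.670 + 4.664) / 12 = 58.3710 / 12 = 4.8643
Sum of squared deviations: (−0.4613)² + (−0.0362)² + (−0.5323)² + (+1.0168)² + (−0.2103)² + (−0.0423)² + (+0.1258)² + (−0.0383)² + (−0.1562)² + (+0.7287)² + (−0.1943)² + (−0.2003)² = 2.2277
Variance = 2.2277 / 11 = 0.2025
SE* = √0.2025

SE* = 0.450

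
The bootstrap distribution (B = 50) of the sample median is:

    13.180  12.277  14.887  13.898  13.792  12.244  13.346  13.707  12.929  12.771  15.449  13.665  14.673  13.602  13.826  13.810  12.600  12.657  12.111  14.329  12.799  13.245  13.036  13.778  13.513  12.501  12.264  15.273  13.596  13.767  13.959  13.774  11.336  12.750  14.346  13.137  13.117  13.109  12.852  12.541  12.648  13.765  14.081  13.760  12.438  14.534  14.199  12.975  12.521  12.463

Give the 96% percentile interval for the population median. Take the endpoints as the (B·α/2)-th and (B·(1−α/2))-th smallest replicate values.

(11.336, 15.273)

Sorted replicates: 11.336, 12.111, 12.244, 12.264, 12.277, 12.438, 12.463, 12.501, 12.521, 12.541, 12.600, 12.648, 12.657, 12.750, 12.771, 12.799, 12.852, 12.929, 12.975, 13.036, 13.109, 13.117, 13.137, 13.180, 13.245, 13.346, 13.513, 13.596, 13.602, 13.665, 13.707, 13.760, 13.765, 13.767, 13.774, 13.778, 13.792, 13.810, 13.826, 13.898, 13.959, 14.081, 14.199, 14.329, 14.346, 14.534, 14.673, 14.887, 15.273, 15.449
α = 0.04; lower rank = 50 × 0.020 = 1; upper rank = 50 × 0.980 = 49.
The 1st smallest replicate is 11.336; the 49th is 15.273.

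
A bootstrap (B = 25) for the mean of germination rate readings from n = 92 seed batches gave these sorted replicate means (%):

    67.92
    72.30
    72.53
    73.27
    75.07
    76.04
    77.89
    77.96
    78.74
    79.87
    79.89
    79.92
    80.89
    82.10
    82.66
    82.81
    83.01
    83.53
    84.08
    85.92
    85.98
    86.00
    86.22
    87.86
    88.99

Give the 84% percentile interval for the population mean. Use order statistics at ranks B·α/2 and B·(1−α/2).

(72.30, 86.22)

α = 0.16; lower rank = 25 × 0.080 = 2; upper rank = 25 × 0.920 = 23.
The 2nd smallest replicate is 72.30; the 23rd is 86.22.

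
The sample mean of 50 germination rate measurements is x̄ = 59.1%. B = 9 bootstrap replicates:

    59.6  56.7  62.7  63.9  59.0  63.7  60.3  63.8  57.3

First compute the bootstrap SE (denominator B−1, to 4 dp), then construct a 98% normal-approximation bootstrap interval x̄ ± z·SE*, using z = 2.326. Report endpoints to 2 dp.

(52.49, 65.71)

Mean of replicates = 60.7778; sum of squared deviations = 64.6156; SE* = √(64.6156/8) = 2.8420
Margin = 2.326 × 2.8420 = 6.610
Interval: 59.1 ± 6.610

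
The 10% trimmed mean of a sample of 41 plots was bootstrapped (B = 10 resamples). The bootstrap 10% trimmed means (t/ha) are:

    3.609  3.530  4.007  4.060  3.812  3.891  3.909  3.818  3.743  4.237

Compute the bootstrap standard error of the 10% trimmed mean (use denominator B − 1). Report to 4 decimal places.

Bootstrap SE is the standard deviation of the 10 replicate 10% trimmed means.
Mean of replicates: (3.609 + 3.530 + 4.007 + 4.060 + 3.812 + 3.891 + 3.909 + 3.818 + 3.743 + 4.237) / 10 = 38.61600 / 10 = 3.86160
Sum of squared deviations: (−0.25260)² + (−0.33160)² + (+0.14540)² + (+0.19840)² + (−0.04960)² + (+0.02940)² + (+0.04740)² + (−0.04360)² + (−0.11860)² + (+0.37540)² = 0.39673
Variance = 0.39673 / 9 = 0.04408
SE* = √0.04408

SE* = 0.2100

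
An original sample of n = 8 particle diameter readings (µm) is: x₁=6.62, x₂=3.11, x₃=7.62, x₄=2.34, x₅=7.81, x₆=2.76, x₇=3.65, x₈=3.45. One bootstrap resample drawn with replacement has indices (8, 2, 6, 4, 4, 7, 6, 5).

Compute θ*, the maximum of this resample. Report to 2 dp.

θ* = 7.81

Resample values: 3.45, 3.11, 2.76, 2.34, 2.34, 3.65, 2.76, 7.81.
Maximum = 7.81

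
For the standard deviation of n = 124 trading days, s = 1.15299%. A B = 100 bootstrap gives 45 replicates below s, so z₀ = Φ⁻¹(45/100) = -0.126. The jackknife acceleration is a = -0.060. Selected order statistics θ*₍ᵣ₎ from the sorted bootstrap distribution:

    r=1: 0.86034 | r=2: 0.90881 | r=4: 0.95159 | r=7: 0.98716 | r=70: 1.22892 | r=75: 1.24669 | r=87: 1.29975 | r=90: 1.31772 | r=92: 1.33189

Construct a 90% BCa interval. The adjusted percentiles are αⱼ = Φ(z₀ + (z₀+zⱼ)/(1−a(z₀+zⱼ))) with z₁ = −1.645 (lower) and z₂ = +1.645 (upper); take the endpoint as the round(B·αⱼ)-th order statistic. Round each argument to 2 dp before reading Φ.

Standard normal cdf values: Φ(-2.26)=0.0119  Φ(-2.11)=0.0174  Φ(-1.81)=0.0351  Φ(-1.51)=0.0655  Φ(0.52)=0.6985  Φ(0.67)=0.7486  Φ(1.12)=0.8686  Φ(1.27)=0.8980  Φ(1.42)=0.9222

(0.90881, 1.31772)

Lower: z₀ + z₁ = -0.126 + (-1.645) = -1.771; 1 − a(z₀+z₁) = 1 − (-0.060)(-1.771) = 0.8937; argument = -0.126 + (-1.771)/0.8937 = -2.1076 → -2.11.
α₁ = Φ(-2.11) = 0.0174; rank = round(100 × 0.0174) = 2; θ*₍2₎ = 0.90881.
Upper: z₀ + z₂ = 1.519; 1 − a(z₀+z₂) = 1.0911; argument = 1.2661 → 1.27; α₂ = 0.8980; rank = 90; θ*₍90₎ = 1.31772.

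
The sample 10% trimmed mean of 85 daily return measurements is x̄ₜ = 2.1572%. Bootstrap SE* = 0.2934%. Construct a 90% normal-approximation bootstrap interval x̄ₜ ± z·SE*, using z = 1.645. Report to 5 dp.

Margin = 1.645 × 0.2934 = 0.482643
Interval: 2.1572 ± 0.482643

(1.67456, 2.63984)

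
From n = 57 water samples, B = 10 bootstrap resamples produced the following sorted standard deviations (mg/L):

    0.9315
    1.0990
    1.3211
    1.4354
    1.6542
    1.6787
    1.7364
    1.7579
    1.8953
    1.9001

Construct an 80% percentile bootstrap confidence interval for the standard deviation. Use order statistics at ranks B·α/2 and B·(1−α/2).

(0.9315, 1.8953)

α = 0.20; lower rank = 10 × 0.100 = 1; upper rank = 10 × 0.900 = 9.
The 1st smallest replicate is 0.9315; the 9th is 1.8953.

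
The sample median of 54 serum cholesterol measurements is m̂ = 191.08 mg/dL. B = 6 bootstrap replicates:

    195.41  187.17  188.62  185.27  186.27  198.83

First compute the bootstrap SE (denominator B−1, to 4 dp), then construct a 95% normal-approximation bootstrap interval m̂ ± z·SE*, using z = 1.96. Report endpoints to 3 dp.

(180.237, 201.923)

Mean of replicates = 190.2617; sum of squared deviations = 153.0253; SE* = √(153.0253/5) = 5.5322
Margin = 1.96 × 5.5322 = 10.8431
Interval: 191.08 ± 10.8431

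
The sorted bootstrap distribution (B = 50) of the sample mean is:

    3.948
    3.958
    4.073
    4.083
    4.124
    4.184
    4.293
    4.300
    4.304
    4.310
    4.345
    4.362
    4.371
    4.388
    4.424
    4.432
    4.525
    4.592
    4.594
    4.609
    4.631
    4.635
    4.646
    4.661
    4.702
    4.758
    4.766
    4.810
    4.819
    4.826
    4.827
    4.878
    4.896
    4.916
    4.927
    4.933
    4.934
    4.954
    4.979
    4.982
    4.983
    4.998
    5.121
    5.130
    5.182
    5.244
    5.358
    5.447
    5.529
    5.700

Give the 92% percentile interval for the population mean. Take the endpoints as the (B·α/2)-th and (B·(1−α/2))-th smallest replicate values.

(3.958, 5.447)

α = 0.08; lower rank = 50 × 0.040 = 2; upper rank = 50 × 0.960 = 48.
The 2nd smallest replicate is 3.958; the 48th is 5.447.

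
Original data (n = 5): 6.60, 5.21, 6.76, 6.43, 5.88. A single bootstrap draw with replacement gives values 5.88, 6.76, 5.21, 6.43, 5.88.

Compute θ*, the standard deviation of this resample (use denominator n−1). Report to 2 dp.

θ* = 0.59

Mean = 6.0320; sum of squared deviations = 1.4103
s² = 1.4103 / 4 = 0.3526
s = √0.3526 = 0.59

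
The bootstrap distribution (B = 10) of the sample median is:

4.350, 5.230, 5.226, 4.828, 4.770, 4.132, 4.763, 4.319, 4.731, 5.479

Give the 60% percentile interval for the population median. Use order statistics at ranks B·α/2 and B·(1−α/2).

Sorted replicates: 4.132, 4.319, 4.350, 4.731, 4.763, 4.770, 4.828, 5.226, 5.230, 5.479
α = 0.40; lower rank = 10 × 0.200 = 2; upper rank = 10 × 0.800 = 8.
The 2nd smallest replicate is 4.319; the 8th is 5.226.

(4.319, 5.226)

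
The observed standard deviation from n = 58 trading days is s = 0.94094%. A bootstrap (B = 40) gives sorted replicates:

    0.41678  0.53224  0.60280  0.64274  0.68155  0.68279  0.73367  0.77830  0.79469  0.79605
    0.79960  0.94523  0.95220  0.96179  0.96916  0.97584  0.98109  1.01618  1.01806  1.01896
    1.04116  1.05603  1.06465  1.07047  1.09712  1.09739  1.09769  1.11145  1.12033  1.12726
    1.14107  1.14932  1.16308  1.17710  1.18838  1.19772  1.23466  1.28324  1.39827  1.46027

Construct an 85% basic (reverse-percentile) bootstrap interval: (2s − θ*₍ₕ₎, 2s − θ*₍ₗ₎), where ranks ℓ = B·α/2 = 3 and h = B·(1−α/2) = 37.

Percentile endpoints at ranks 3 and 37: θ*₍3₎ = 0.60280, θ*₍37₎ = 1.23466.
Basic interval reflects these around s:
  lower = 2 × 0.94094 − 1.23466 = 0.64722
  upper = 2 × 0.94094 − 0.60280 = 1.27908

(0.64722, 1.27908)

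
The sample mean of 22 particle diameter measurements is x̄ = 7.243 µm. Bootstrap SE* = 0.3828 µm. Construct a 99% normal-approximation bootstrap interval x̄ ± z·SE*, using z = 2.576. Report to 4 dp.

(6.2569, 8.2291)

Margin = 2.576 × 0.3828 = 0.98609
Interval: 7.243 ± 0.98609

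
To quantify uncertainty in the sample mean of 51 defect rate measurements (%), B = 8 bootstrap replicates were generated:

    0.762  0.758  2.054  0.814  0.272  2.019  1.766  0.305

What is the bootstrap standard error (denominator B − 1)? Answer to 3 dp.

SE* = 0.740

Bootstrap SE is the standard deviation of the 8 replicate means.
Mean of replicates: (0.762 + 0.758 + 2.054 + 0.814 + 0.272 + 2.019 + 1.766 + 0.305) / 8 = 8.7500 / 8 = 1.0938
Sum of squared deviations: (−0.3317)² + (−0.3357)² + (+0.9602)² + (−0.2798)² + (−0.8217)² + (+0.9253)² + (+0.6723)² + (−0.7888)² = 3.8285
Variance = 3.8285 / 7 = 0.5469
SE* = √0.5469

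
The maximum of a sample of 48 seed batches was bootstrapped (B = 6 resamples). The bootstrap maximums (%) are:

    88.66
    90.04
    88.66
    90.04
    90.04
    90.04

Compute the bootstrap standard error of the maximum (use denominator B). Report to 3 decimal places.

Bootstrap SE is the standard deviation of the 6 replicate maximums.
Mean of replicates: (88.66 + 90.04 + 88.66 + 90.04 + 90.04 + 90.04) / 6 = 537.4800 / 6 = 89.5800
Sum of squared deviations: (−0.9200)² + (+0.4600)² + (−0.9200)² + (+0.4600)² + (+0.4600)² + (+0.4600)² = 2.5392
Variance = 2.5392 / 6 = 0.4232
SE* = √0.4232

SE* = 0.651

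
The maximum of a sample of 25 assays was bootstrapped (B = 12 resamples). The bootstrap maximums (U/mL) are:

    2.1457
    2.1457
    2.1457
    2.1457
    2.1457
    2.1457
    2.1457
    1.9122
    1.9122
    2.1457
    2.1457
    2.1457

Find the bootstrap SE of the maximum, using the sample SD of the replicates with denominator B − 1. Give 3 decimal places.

Bootstrap SE is the standard deviation of the 12 replicate maximums.
Mean of replicates: (2.1457 + 2.1457 + 2.1457 + 2.1457 + 2.1457 + 2.1457 + 2.1457 + 1.9122 + 1.9122 + 2.1457 + 2.1457 + 2.1457) / 12 = 25.28140 / 12 = 2.10678
Sum of squared deviations: (+0.03892)² + (+0.03892)² + (+0.03892)² + (+0.03892)² + (+0.03892)² + (+0.03892)² + (+0.03892)² + (−0.19458)² + (−0.19458)² + (+0.03892)² + (+0.03892)² + (+0.03892)² = 0.09087
Variance = 0.09087 / 11 = 0.00826
SE* = √0.00826

SE* = 0.091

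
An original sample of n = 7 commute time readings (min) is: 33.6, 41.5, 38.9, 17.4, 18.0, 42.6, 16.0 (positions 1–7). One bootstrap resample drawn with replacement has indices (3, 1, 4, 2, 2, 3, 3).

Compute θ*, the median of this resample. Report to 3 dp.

θ* = 38.900

Resample values: 38.9, 33.6, 17.4, 41.5, 41.5, 38.9, 38.9.
Sorted: 17.4, 33.6, 38.9, 38.9, 38.9, 41.5, 41.5
Median = middle value = 38.900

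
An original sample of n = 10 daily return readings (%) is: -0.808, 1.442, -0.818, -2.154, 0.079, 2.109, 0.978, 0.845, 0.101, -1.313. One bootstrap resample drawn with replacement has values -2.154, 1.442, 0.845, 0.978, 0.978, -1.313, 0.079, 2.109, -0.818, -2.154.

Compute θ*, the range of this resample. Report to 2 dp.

θ* = 4.26

Range = 2.109 − -2.154 = 4.26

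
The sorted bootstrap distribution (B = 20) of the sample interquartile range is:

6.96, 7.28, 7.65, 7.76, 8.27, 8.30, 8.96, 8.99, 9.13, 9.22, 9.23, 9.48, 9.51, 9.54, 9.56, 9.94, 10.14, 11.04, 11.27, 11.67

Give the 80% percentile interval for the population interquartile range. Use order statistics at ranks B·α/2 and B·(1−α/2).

α = 0.20; lower rank = 20 × 0.100 = 2; upper rank = 20 × 0.900 = 18.
The 2nd smallest replicate is 7.28; the 18th is 11.04.

(7.28, 11.04)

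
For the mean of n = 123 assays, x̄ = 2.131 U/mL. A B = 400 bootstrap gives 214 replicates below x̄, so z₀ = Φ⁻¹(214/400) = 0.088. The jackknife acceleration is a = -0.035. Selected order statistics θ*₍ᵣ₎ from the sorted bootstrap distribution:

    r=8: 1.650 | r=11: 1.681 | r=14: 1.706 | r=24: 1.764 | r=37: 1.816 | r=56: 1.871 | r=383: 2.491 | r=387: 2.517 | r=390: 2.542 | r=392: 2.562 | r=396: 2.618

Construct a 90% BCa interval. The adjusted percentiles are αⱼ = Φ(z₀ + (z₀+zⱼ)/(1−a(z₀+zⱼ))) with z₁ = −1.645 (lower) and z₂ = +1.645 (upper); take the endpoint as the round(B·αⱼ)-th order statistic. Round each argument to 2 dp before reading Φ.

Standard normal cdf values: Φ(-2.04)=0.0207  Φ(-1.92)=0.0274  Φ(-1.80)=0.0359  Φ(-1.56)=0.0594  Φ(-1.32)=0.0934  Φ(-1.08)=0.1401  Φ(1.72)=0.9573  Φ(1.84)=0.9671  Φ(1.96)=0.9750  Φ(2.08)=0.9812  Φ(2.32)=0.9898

Lower: z₀ + z₁ = 0.088 + (-1.645) = -1.557; 1 − a(z₀+z₁) = 1 − (-0.035)(-1.557) = 0.9455; argument = 0.088 + (-1.557)/0.9455 = -1.5587 → -1.56.
α₁ = Φ(-1.56) = 0.0594; rank = round(400 × 0.0594) = 24; θ*₍24₎ = 1.764.
Upper: z₀ + z₂ = 1.733; 1 − a(z₀+z₂) = 1.0607; argument = 1.7219 → 1.72; α₂ = 0.9573; rank = 383; θ*₍383₎ = 2.491.

(1.764, 2.491)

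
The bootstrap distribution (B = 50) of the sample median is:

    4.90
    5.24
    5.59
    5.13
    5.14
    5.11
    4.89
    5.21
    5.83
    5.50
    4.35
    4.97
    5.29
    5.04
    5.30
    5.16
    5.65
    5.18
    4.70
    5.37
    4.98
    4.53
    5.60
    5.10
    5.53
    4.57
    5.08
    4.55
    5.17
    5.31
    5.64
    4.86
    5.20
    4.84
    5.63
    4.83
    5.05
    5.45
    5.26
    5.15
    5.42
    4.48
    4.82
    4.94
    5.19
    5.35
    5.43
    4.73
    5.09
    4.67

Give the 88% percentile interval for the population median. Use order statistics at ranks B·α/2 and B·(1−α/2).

Sorted replicates: 4.35, 4.48, 4.53, 4.55, 4.57, 4.67, 4.70, 4.73, 4.82, 4.83, 4.84, 4.86, 4.89, 4.90, 4.94, 4.97, 4.98, 5.04, 5.05, 5.08, 5.09, 5.10, 5.11, 5.13, 5.14, 5.15, 5.16, 5.17, 5.18, 5.19, 5.20, 5.21, 5.24, 5.26, 5.29, 5.30, 5.31, 5.35, 5.37, 5.42, 5.43, 5.45, 5.50, 5.53, 5.59, 5.60, 5.63, 5.64, 5.65, 5.83
α = 0.12; lower rank = 50 × 0.060 = 3; upper rank = 50 × 0.940 = 47.
The 3rd smallest replicate is 4.53; the 47th is 5.63.

(4.53, 5.63)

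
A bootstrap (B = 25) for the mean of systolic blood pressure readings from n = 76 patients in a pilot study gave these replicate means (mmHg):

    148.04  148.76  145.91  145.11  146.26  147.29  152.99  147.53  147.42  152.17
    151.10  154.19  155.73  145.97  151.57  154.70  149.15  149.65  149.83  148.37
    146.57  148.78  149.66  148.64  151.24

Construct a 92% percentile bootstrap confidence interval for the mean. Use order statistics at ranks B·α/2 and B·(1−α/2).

Sorted replicates: 145.11, 145.91, 145.97, 146.26, 146.57, 147.29, 147.42, 147.53, 148.04, 148.37, 148.64, 148.76, 148.78, 149.15, 149.65, 149.66, 149.83, 151.10, 151.24, 151.57, 152.17, 152.99, 154.19, 154.70, 155.73
α = 0.08; lower rank = 25 × 0.040 = 1; upper rank = 25 × 0.960 = 24.
The 1st smallest replicate is 145.11; the 24th is 154.70.

(145.11, 154.70)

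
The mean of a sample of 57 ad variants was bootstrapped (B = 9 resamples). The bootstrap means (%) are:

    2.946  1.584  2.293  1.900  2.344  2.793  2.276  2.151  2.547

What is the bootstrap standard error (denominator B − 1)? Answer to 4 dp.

SE* = 0.4208

Bootstrap SE is the standard deviation of the 9 replicate means.
Mean of replicates: (2.946 + 1.584 + 2.293 + 1.900 + 2.344 + 2.793 + 2.276 + 2.151 + 2.547) / 9 = 20.83400 / 9 = 2.31489
Sum of squared deviations: (+0.63111)² + (−0.73089)² + (−0.02189)² + (−0.41489)² + (+0.02911)² + (+0.47811)² + (−0.03889)² + (−0.16389)² + (+0.23211)² = 1.41680
Variance = 1.41680 / 8 = 0.17710
SE* = √0.17710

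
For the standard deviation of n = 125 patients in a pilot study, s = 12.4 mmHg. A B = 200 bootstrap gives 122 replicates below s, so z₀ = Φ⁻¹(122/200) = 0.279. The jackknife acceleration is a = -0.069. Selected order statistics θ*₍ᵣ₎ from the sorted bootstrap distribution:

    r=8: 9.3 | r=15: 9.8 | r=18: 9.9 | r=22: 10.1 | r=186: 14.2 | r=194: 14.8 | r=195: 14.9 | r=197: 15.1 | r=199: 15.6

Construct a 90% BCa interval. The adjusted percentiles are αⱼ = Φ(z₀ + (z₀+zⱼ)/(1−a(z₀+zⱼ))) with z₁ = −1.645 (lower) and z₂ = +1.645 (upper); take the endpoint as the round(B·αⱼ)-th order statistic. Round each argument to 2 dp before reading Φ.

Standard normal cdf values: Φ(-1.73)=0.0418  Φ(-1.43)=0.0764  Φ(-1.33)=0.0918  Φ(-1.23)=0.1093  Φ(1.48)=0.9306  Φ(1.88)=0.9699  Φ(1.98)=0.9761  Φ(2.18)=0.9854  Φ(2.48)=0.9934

(10.1, 14.9)

Lower: z₀ + z₁ = 0.279 + (-1.645) = -1.366; 1 − a(z₀+z₁) = 1 − (-0.069)(-1.366) = 0.9057; argument = 0.279 + (-1.366)/0.9057 = -1.2291 → -1.23.
α₁ = Φ(-1.23) = 0.1093; rank = round(200 × 0.1093) = 22; θ*₍22₎ = 10.1.
Upper: z₀ + z₂ = 1.924; 1 − a(z₀+z₂) = 1.1328; argument = 1.9775 → 1.98; α₂ = 0.9761; rank = 195; θ*₍195₎ = 14.9.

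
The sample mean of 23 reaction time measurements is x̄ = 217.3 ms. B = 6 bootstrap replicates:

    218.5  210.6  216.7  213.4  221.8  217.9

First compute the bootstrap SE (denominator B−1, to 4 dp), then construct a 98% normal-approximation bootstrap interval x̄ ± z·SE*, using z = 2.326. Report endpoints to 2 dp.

Mean of replicates = 216.4833; sum of squared deviations = 78.5083; SE* = √(78.5083/5) = 3.9625
Margin = 2.326 × 3.9625 = 9.217
Interval: 217.3 ± 9.217

(208.08, 226.52)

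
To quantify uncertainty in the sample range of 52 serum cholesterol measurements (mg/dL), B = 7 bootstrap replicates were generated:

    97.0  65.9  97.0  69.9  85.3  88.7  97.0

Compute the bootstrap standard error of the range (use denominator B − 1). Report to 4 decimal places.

Bootstrap SE is the standard deviation of the 7 replicate ranges.
Mean of replicates: (97.0 + 65.9 + 97.0 + 69.9 + 85.3 + 88.7 + 97.0) / 7 = 600.80000 / 7 = 85.82857
Sum of squared deviations: (+11.17143)² + (−19.92857)² + (+11.17143)² + (−15.92857)² + (−0.52857)² + (+2.87143)² + (+11.17143)² = 1033.79429
Variance = 1033.79429 / 6 = 172.29905
SE* = √172.29905

SE* = 13.1263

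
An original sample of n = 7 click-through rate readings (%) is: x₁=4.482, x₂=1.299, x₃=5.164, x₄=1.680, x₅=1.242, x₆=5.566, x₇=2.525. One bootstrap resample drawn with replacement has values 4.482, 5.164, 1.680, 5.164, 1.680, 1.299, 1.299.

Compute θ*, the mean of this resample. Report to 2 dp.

Mean = (4.482 + 5.164 + 1.680 + 5.164 + 1.680 + 1.299 + 1.299) / 7 = 20.7680 / 7 = 2.97

θ* = 2.97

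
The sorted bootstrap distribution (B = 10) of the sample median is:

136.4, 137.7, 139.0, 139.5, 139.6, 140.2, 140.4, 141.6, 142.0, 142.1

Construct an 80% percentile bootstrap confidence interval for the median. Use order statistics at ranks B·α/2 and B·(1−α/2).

α = 0.20; lower rank = 10 × 0.100 = 1; upper rank = 10 × 0.900 = 9.
The 1st smallest replicate is 136.4; the 9th is 142.0.

(136.4, 142.0)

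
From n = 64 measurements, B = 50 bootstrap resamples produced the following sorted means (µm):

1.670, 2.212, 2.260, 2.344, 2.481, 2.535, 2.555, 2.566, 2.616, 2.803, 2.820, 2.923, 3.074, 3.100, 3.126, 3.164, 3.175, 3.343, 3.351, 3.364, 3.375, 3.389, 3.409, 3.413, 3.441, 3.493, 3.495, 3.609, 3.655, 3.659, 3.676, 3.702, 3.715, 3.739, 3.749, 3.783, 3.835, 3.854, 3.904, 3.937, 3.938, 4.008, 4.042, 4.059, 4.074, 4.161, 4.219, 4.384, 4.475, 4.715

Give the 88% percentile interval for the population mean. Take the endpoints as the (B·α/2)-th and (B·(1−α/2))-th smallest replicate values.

(2.260, 4.219)

α = 0.12; lower rank = 50 × 0.060 = 3; upper rank = 50 × 0.940 = 47.
The 3rd smallest replicate is 2.260; the 47th is 4.219.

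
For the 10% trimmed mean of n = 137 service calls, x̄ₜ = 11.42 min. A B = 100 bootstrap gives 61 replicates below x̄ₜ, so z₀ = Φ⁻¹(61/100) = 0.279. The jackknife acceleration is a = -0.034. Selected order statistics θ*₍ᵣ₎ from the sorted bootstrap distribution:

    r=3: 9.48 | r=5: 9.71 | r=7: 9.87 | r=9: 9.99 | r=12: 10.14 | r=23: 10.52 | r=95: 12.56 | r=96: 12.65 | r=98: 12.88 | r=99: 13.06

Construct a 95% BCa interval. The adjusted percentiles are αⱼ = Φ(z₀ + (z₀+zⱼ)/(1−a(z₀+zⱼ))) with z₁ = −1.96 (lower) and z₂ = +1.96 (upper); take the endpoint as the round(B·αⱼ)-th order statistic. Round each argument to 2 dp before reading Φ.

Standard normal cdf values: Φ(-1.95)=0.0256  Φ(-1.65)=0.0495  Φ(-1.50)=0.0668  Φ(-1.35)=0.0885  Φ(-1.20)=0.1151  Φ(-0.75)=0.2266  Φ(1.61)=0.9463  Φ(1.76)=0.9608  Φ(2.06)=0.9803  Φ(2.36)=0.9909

Lower: z₀ + z₁ = 0.279 + (-1.960) = -1.681; 1 − a(z₀+z₁) = 1 − (-0.034)(-1.681) = 0.9428; argument = 0.279 + (-1.681)/0.9428 = -1.5039 → -1.50.
α₁ = Φ(-1.50) = 0.0668; rank = round(100 × 0.0668) = 7; θ*₍7₎ = 9.87.
Upper: z₀ + z₂ = 2.239; 1 − a(z₀+z₂) = 1.0761; argument = 2.3596 → 2.36; α₂ = 0.9909; rank = 99; θ*₍99₎ = 13.06.

(9.87, 13.06)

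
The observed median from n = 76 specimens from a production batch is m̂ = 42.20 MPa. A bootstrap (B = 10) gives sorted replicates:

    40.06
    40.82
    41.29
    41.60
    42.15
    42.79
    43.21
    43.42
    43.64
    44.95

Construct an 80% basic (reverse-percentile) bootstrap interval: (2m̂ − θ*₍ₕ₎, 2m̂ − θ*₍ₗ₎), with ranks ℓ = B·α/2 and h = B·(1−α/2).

Percentile endpoints at ranks 1 and 9: θ*₍1₎ = 40.06, θ*₍9₎ = 43.64.
Basic interval reflects these around m̂:
  lower = 2 × 42.20 − 43.64 = 40.76
  upper = 2 × 42.20 − 40.06 = 44.34

(40.76, 44.34)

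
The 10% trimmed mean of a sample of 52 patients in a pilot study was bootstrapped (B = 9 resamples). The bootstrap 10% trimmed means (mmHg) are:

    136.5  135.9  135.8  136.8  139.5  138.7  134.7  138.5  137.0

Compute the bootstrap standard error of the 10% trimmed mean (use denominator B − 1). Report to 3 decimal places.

SE* = 1.565

Bootstrap SE is the standard deviation of the 9 replicate 10% trimmed means.
Mean of replicates: (136.5 + 135.9 + 135.8 + 136.8 + 139.5 + 138.7 + 134.7 + 138.5 + 137.0) / 9 = 1233.4000 / 9 = 137.0444
Sum of squared deviations: (−0.5444)² + (−1.1444)² + (−1.2444)² + (−0.2444)² + (+2.4556)² + (+1.6556)² + (−2.3444)² + (+1.4556)² + (−0.0444)² = 19.6022
Variance = 19.6022 / 8 = 2.4503
SE* = √2.4503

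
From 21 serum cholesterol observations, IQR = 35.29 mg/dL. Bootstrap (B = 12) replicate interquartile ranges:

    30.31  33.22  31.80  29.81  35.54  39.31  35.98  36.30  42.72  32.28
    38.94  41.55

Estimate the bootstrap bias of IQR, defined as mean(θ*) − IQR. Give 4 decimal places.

bias = +0.3567

mean(θ*) = (30.31 + 33.22 + 31.80 + 29.81 + 35.54 + 39.31 + 35.98 + 36.30 + 42.72 + 32.28 + 38.94 + 41.55) / 12 = 35.64667
bias = 35.64667 − 35.29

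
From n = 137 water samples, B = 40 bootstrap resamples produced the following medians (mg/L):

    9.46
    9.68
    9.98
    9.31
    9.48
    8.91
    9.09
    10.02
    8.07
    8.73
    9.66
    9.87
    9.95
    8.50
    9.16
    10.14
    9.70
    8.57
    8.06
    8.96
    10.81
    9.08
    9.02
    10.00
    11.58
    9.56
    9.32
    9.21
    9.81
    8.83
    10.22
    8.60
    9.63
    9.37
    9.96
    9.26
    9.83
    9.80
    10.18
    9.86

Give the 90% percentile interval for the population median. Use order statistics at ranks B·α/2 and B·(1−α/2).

Sorted replicates: 8.06, 8.07, 8.50, 8.57, 8.60, 8.73, 8.83, 8.91, 8.96, 9.02, 9.08, 9.09, 9.16, 9.21, 9.26, 9.31, 9.32, 9.37, 9.46, 9.48, 9.56, 9.63, 9.66, 9.68, 9.70, 9.80, 9.81, 9.83, 9.86, 9.87, 9.95, 9.96, 9.98, 10.00, 10.02, 10.14, 10.18, 10.22, 10.81, 11.58
α = 0.10; lower rank = 40 × 0.050 = 2; upper rank = 40 × 0.950 = 38.
The 2nd smallest replicate is 8.07; the 38th is 10.22.

(8.07, 10.22)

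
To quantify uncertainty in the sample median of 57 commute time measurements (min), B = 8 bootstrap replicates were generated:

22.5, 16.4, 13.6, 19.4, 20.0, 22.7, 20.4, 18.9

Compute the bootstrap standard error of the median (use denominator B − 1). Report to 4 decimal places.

SE* = 3.0364

Bootstrap SE is the standard deviation of the 8 replicate medians.
Mean of replicates: (22.5 + 16.4 + 13.6 + 19.4 + 20.0 + 22.7 + 20.4 + 18.9) / 8 = 153.90000 / 8 = 19.23750
Sum of squared deviations: (+3.26250)² + (−2.83750)² + (−5.63750)² + (+0.16250)² + (+0.76250)² + (+3.46250)² + (+1.16250)² + (−0.33750)² = 64.53875
Variance = 64.53875 / 7 = 9.21982
SE* = √9.21982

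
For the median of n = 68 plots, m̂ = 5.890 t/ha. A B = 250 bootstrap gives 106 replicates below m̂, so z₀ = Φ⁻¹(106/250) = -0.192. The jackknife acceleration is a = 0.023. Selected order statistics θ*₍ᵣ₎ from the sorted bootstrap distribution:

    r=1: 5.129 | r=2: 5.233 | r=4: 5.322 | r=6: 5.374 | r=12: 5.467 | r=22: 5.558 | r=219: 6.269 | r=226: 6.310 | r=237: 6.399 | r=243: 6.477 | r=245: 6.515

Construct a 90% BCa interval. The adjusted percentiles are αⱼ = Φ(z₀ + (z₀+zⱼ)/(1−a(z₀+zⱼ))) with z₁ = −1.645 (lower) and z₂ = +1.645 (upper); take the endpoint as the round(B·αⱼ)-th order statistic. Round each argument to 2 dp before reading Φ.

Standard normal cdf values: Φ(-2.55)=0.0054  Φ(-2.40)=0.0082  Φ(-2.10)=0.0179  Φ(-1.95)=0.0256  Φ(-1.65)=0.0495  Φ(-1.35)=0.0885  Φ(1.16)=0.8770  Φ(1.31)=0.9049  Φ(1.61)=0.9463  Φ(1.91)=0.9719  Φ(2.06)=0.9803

Lower: z₀ + z₁ = -0.192 + (-1.645) = -1.837; 1 − a(z₀+z₁) = 1 − (0.023)(-1.837) = 1.0423; argument = -0.192 + (-1.837)/1.0423 = -1.9545 → -1.95.
α₁ = Φ(-1.95) = 0.0256; rank = round(250 × 0.0256) = 6; θ*₍6₎ = 5.374.
Upper: z₀ + z₂ = 1.453; 1 − a(z₀+z₂) = 0.9666; argument = 1.3112 → 1.31; α₂ = 0.9049; rank = 226; θ*₍226₎ = 6.310.

(5.374, 6.310)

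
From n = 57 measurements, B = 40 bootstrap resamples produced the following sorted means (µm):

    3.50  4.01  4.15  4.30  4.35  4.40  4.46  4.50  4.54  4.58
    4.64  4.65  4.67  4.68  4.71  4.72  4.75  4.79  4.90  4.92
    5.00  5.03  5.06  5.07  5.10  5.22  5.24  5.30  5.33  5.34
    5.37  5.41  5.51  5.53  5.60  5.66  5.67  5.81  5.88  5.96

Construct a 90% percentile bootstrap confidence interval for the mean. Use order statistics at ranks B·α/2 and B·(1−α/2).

(4.01, 5.81)

α = 0.10; lower rank = 40 × 0.050 = 2; upper rank = 40 × 0.950 = 38.
The 2nd smallest replicate is 4.01; the 38th is 5.81.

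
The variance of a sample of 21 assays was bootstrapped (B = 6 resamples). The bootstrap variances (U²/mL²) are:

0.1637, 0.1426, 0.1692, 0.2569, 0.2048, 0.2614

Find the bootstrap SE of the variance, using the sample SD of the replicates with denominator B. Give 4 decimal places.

Bootstrap SE is the standard deviation of the 6 replicate variances.
Mean of replicates: (0.1637 + 0.1426 + 0.1692 + 0.2569 + 0.2048 + 0.2614) / 6 = 1.19860 / 6 = 0.19977
Sum of squared deviations: (−0.03607)² + (−0.05717)² + (−0.03057)² + (+0.05713)² + (+0.00503)² + (+0.06163)² = 0.01259
Variance = 0.01259 / 6 = 0.00210
SE* = √0.00210

SE* = 0.0458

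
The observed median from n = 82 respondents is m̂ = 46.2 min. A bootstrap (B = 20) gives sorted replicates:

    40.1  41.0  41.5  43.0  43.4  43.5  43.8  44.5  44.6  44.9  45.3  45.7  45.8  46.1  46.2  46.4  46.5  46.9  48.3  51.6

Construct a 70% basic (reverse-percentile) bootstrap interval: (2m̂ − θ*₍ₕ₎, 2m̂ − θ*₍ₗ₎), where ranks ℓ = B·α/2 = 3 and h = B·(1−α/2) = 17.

Percentile endpoints at ranks 3 and 17: θ*₍3₎ = 41.5, θ*₍17₎ = 46.5.
Basic interval reflects these around m̂:
  lower = 2 × 46.2 − 46.5 = 45.9
  upper = 2 × 46.2 − 41.5 = 50.9

(45.9, 50.9)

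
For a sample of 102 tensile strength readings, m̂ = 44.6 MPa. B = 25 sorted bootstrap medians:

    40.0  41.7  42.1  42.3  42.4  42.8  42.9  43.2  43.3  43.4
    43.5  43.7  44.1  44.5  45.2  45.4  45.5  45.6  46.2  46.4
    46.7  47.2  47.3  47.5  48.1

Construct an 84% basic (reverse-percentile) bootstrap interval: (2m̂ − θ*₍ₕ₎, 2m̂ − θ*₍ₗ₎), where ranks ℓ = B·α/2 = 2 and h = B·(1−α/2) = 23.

(41.9, 47.5)

Percentile endpoints at ranks 2 and 23: θ*₍2₎ = 41.7, θ*₍23₎ = 47.3.
Basic interval reflects these around m̂:
  lower = 2 × 44.6 − 47.3 = 41.9
  upper = 2 × 44.6 − 41.7 = 47.5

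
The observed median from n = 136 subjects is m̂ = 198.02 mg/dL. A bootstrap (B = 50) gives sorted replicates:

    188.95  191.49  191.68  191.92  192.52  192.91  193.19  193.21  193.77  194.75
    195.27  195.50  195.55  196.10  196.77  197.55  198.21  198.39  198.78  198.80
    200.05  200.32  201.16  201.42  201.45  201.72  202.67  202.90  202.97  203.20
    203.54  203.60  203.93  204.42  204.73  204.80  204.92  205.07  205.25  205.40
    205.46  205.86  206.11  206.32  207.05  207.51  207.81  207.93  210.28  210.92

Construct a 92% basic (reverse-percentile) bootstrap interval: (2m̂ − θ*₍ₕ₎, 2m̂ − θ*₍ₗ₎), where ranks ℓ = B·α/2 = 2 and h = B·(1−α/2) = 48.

(188.11, 204.55)

Percentile endpoints at ranks 2 and 48: θ*₍2₎ = 191.49, θ*₍48₎ = 207.93.
Basic interval reflects these around m̂:
  lower = 2 × 198.02 − 207.93 = 188.11
  upper = 2 × 198.02 − 191.49 = 204.55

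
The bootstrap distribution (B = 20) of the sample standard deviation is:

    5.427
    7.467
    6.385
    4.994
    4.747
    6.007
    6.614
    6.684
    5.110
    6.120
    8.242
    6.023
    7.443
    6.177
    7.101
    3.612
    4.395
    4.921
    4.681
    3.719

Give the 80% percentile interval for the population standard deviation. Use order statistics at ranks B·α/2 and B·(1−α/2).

Sorted replicates: 3.612, 3.719, 4.395, 4.681, 4.747, 4.921, 4.994, 5.110, 5.427, 6.007, 6.023, 6.120, 6.177, 6.385, 6.614, 6.684, 7.101, 7.443, 7.467, 8.242
α = 0.20; lower rank = 20 × 0.100 = 2; upper rank = 20 × 0.900 = 18.
The 2nd smallest replicate is 3.719; the 18th is 7.443.

(3.719, 7.443)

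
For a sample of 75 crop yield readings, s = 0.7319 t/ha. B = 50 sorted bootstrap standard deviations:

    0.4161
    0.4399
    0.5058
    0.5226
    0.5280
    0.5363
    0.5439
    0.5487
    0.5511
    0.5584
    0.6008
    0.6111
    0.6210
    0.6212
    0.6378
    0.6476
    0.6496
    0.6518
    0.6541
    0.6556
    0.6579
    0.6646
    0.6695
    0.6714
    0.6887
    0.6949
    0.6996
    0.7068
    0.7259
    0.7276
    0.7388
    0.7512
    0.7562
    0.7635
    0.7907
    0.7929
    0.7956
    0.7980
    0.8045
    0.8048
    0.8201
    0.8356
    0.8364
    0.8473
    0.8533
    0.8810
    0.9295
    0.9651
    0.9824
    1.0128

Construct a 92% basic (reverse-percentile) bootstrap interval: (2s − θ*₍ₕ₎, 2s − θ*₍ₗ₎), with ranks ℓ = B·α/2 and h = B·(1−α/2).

Percentile endpoints at ranks 2 and 48: θ*₍2₎ = 0.4399, θ*₍48₎ = 0.9651.
Basic interval reflects these around s:
  lower = 2 × 0.7319 − 0.9651 = 0.4987
  upper = 2 × 0.7319 − 0.4399 = 1.0239

(0.4987, 1.0239)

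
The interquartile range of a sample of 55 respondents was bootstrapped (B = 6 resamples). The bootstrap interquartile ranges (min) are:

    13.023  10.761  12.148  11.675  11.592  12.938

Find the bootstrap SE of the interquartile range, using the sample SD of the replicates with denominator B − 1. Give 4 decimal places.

Bootstrap SE is the standard deviation of the 6 replicate interquartile ranges.
Mean of replicates: (13.023 + 10.761 + 12.148 + 11.675 + 11.592 + 12.938) / 6 = 72.13700 / 6 = 12.02283
Sum of squared deviations: (+1.00017)² + (−1.26183)² + (+0.12517)² + (−0.34783)² + (−0.43083)² + (+0.91517)² = 3.75236
Variance = 3.75236 / 5 = 0.75047
SE* = √0.75047

SE* = 0.8663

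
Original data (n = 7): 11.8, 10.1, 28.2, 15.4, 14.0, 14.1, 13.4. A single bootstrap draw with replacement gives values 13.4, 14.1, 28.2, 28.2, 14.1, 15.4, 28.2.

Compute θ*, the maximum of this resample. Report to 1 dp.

θ* = 28.2

Maximum = 28.2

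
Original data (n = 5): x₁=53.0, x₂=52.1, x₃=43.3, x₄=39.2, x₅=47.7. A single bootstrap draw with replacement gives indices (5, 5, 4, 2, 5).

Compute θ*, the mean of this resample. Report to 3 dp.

Resample values: 47.7, 47.7, 39.2, 52.1, 47.7.
Mean = (47.7 + 47.7 + 39.2 + 52.1 + 47.7) / 5 = 234.40 / 5 = 46.880

θ* = 46.880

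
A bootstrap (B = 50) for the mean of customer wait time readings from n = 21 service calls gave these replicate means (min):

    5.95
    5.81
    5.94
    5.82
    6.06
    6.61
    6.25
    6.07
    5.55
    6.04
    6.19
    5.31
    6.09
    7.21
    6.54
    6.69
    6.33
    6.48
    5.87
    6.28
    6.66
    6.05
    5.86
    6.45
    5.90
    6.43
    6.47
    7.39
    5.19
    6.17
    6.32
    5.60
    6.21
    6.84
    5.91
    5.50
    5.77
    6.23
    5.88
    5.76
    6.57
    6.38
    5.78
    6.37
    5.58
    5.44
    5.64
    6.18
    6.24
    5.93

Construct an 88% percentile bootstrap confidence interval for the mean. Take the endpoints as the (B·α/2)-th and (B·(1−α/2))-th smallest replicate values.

Sorted replicates: 5.19, 5.31, 5.44, 5.50, 5.55, 5.58, 5.60, 5.64, 5.76, 5.77, 5.78, 5.81, 5.82, 5.86, 5.87, 5.88, 5.90, 5.91, 5.93, 5.94, 5.95, 6.04, 6.05, 6.06, 6.07, 6.09, 6.17, 6.18, 6.19, 6.21, 6.23, 6.24, 6.25, 6.28, 6.32, 6.33, 6.37, 6.38, 6.43, 6.45, 6.47, 6.48, 6.54, 6.57, 6.61, 6.66, 6.69, 6.84, 7.21, 7.39
α = 0.12; lower rank = 50 × 0.060 = 3; upper rank = 50 × 0.940 = 47.
The 3rd smallest replicate is 5.44; the 47th is 6.69.

(5.44, 6.69)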